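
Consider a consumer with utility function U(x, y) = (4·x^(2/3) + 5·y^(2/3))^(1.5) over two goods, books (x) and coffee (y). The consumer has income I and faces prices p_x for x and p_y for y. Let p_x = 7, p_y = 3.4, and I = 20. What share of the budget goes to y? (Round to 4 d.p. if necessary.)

MRS = MU_x/MU_y = (4/5)·(y/x)^(1/3). Set equal to p_x/p_y.
Solve for the ratio: y/x = [(5/4)·p_x/p_y]^(3).
Substitute y = (y/x)·x into the budget: x* = I/(p_x + p_y·(y/x)).
Numerically y/x = 17.044623, so x* = 20/(7 + 3.4·17.044623) = 0.3079 and y* = 17.044623·0.3079 = 5.2484.
Expenditure on y: 3.4·5.2484 = 17.8446; share = 0.8922.

share on y = 0.8922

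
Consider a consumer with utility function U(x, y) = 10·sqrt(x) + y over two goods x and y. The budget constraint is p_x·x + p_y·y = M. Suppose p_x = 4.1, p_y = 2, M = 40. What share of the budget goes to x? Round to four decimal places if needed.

MU_x = 5/√x, MU_y = 1. Tangency: 5/√x = p_x/p_y.
Solve: √x = 5·p_y/p_x, so x*(p_x,p_y) = (5·p_y/p_x)², and y* = (M − p_x·x*)/p_y.
Plugging in: x* = (5·2/4.1)² = 5.9488, y* = 7.8049.
Expenditure on x: 4.1·5.9488 = 24.3902; share = 0.6098.

share on x = 0.6098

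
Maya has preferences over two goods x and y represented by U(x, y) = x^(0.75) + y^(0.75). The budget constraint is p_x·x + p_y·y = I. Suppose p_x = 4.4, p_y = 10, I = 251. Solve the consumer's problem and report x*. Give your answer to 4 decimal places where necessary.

Numerically y/x = 0.037481, so x* = 251/(4.4 + 10·0.037481) = 52.5675.

x* = 52.5675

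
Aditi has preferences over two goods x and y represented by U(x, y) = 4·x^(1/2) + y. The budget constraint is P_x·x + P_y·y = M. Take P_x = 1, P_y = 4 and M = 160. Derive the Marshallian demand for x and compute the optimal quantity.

Plugging in: x* = (2·4/1)² = 64.

x* = 64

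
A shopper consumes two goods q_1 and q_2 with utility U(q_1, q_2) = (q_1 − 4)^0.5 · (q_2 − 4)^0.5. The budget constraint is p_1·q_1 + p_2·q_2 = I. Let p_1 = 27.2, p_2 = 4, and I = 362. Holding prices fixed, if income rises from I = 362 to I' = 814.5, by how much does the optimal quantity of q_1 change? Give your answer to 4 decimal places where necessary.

Δq_1* = 8.318

MRS = (q_2−4)/(q_1−4). Tangency with p_1/p_2 gives q_2−4 = (p_1/p_2)·(q_1−4).
Substituting into the budget: q_1* = 4 + 0.5·(I − 4·p_1 − 4·p_2)/p_1, and q_2* = 4 + 0.5·(…)/p_2.
Discretionary income = 362 − 4·27.2 − 4·4 = 237.2; q_1* = 4 + 0.5·237.2/27.2 = 8.3603.
At I' = 814.5: q_1* = 16.6783. Change: 16.6783 − 8.3603 = 8.318.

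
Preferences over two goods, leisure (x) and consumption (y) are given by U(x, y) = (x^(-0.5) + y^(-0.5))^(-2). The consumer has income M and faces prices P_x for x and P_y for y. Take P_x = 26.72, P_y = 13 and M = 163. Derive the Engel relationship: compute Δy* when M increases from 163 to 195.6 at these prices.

Δy* = 1.104

Substitute y = (y/x)·x into the budget: x* = M/(P_x + P_y·(y/x)).
Numerically y/x = 1.616573, so x* = 163/(26.72 + 13·1.616573) = 3.4147 and y* = 1.616573·3.4147 = 5.52.
At M' = 195.6: y* = 6.624. Change: 6.624 − 5.52 = 1.104.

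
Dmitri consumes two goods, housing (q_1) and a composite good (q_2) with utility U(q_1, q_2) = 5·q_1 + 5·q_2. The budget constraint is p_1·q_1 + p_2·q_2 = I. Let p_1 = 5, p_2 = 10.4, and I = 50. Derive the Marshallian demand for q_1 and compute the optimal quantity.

Perfect substitutes: compare marginal utility per dollar. 5/p_1 vs 5/p_2 → 1 vs 0.4808.
q_1 gives more utility per dollar, so spend all income on q_1: q_1* = I/p_1, q_2* = 0.
Numerically: q_1* = 10, q_2* = 0.

q_1* = 10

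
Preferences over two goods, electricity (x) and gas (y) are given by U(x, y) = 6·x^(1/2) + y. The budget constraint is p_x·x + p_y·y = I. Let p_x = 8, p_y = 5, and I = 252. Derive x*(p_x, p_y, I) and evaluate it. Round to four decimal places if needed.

x* = 3.5156

MU_x = 3/√x, MU_y = 1. Tangency: 3/√x = p_x/p_y.
Solve: √x = 3·p_y/p_x, so x*(p_x,p_y) = (3·p_y/p_x)², and y* = (I − p_x·x*)/p_y.
Plugging in: x* = (3·5/8)² = 3.5156.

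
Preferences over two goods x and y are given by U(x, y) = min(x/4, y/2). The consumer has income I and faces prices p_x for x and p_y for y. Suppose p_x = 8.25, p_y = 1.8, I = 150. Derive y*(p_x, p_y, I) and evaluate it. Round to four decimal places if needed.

y* = 8.1967

With perfect complements, no substitution: consume in ratio x:y = 4:2.
Budget: p_x·x + p_y·(1/2)·x = I, so (4·p_x + 2·p_y)·x = 4·I.
Demand: x*(p_x,p_y,I) = 4·I/(4·p_x + 2·p_y), y* = 2·I/(4·p_x + 2·p_y).
Here 4·8.25 + 2·1.8 = 36.6, giving y* = 8.1967.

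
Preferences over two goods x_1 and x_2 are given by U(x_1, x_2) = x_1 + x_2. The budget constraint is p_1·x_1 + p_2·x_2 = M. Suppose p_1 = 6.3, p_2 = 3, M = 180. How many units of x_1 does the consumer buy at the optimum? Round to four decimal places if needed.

Linear utility — the consumer picks whichever good has higher MU/price: 1/6.3 = 0.1587 vs 1/3 = 0.3333.
x_2 gives more utility per dollar, so spend all income on x_2: x_2* = M/p_2, x_1* = 0.
Numerically: x_1* = 0, x_2* = 60.

x_1* = 0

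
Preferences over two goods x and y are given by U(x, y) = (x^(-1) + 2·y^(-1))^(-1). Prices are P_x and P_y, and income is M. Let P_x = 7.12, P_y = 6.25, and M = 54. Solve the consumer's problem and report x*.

MU_x ∝ x^(-2), MU_y ∝ 2·y^(-2), so MRS = (1/2)·(y/x)^(2) = P_x/P_y.
Hence y/x = (2·P_x/P_y)^(1/(2)), i.e. raised to the 0.5 power.
With the ratio pinned down, the budget gives x* = M/(P_x + P_y·(y/x)) and y* = (y/x)·x*.
Numerically y/x = 1.509437, so x* = 54/(7.12 + 6.25·1.509437) = 3.2621.

x* = 3.2621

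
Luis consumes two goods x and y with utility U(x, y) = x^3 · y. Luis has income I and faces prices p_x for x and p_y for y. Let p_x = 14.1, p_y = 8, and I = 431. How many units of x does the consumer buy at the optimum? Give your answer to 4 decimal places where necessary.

x* = 22.9255

At p_x=14.1, p_y=8, I=431: x* = 0.75·431/14.1 = 22.9255.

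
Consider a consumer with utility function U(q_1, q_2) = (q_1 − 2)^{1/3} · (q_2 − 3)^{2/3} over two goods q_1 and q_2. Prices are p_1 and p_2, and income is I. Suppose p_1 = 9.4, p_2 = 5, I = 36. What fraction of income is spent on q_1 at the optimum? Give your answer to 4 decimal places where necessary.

This is Cobb-Douglas in (q_1−2, q_2−3): tangency gives 1/3·p_2·(q_2−3) = 2/3·p_1·(q_1−2).
After buying the subsistence bundle (2, 3), a share 1/3 of the remaining income goes to q_1: q_1* = 2 + 1/3·(I − 2p_1 − 3p_2)/p_1.
Discretionary income = 36 − 2·9.4 − 3·5 = 2.2; q_1* = 2 + 1/3·2.2/9.4 = 2.078; q_2* = 3 + 2/3·2.2/5 = 3.2933.
Expenditure on q_1: 9.4·2.078 = 19.5333; share = 0.5426.

share on q_1 = 0.5426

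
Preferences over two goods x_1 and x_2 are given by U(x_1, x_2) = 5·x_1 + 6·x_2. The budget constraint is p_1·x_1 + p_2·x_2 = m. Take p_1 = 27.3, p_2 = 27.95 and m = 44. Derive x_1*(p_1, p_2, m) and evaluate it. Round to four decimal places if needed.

x_1* = 0

x_2 gives more utility per dollar, so spend all income on x_2: x_2* = m/p_2, x_1* = 0.
Numerically: x_1* = 0, x_2* = 1.5742.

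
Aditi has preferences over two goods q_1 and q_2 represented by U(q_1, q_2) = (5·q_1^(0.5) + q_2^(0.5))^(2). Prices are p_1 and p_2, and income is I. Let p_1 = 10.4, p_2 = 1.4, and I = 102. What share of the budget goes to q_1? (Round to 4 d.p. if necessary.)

share on q_1 = 0.7709

MRS = MU_q_1/MU_q_2 = 5·(q_2/q_1)^(0.5). Set equal to p_1/p_2.
Hence q_2/q_1 = ((1/5)·p_1/p_2)^(1/(0.5)), i.e. raised to the 2 power.
With the ratio pinned down, the budget gives q_1* = I/(p_1 + p_2·(q_2/q_1)) and q_2* = (q_2/q_1)·q_1*.
Numerically q_2/q_1 = 2.207347, so q_1* = 102/(10.4 + 1.4·2.207347) = 7.561 and q_2* = 2.207347·7.561 = 16.6897.
Expenditure on q_1: 10.4·7.561 = 78.6344; share = 0.7709.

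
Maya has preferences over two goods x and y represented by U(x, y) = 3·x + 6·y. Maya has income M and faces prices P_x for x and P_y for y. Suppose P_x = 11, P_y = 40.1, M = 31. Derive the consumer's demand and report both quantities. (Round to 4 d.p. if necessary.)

Perfect substitutes: compare marginal utility per dollar. 3/P_x vs 6/P_y → 0.2727 vs 0.1496.
x gives more utility per dollar, so spend all income on x: x* = M/P_x, y* = 0.
Numerically: x* = 2.8182, y* = 0.

x* = 2.8182, y* = 0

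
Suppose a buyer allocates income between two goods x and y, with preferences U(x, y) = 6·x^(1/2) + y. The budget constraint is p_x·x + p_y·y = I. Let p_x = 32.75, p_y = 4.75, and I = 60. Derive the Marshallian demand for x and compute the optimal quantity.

x* = 0.1893

MU_x = 3/√x, MU_y = 1. Tangency: 3/√x = p_x/p_y.
Thus x* = (3·p_y/p_x)² — independent of I — with the rest of income spent on y.
Plugging in: x* = (3·4.75/32.75)² = 0.1893.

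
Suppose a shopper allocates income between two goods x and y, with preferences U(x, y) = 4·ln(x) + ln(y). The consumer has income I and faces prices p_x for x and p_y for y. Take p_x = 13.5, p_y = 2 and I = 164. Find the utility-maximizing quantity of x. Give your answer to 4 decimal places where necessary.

Demand: x*(p_x,p_y,I) = 0.8·I/p_x and y* = 0.2·I/p_y.
At p_x=13.5, p_y=2, I=164: x* = 0.8·164/13.5 = 9.7185.

x* = 9.7185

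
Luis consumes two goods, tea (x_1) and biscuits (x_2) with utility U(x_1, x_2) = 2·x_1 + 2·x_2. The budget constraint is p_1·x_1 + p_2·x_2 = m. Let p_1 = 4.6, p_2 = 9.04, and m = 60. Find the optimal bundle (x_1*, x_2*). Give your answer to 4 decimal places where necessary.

x_1 gives more utility per dollar, so spend all income on x_1: x_1* = m/p_1, x_2* = 0.
Numerically: x_1* = 13.0435, x_2* = 0.

x_1* = 13.0435, x_2* = 0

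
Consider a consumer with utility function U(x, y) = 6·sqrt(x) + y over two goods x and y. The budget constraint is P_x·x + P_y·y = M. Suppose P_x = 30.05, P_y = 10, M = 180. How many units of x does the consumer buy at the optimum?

x* = 0.9967

Utility is quasi-linear in y; the FOC for x is 3/√x = P_x/P_y.
Solve: √x = 3·P_y/P_x, so x*(P_x,P_y) = (3·P_y/P_x)², and y* = (M − P_x·x*)/P_y.
Plugging in: x* = (3·10/30.05)² = 0.9967.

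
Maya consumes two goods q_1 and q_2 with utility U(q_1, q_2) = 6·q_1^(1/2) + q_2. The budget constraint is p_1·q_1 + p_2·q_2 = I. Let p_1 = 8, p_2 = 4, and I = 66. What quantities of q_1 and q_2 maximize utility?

q_1* = 2.25, q_2* = 12

Utility is quasi-linear in q_2; the FOC for q_1 is 3/√q_1 = p_1/p_2.
Solve: √q_1 = 3·p_2/p_1, so q_1*(p_1,p_2) = (3·p_2/p_1)², and q_2* = (I − p_1·q_1*)/p_2.
Plugging in: q_1* = (3·4/8)² = 2.25, q_2* = 12.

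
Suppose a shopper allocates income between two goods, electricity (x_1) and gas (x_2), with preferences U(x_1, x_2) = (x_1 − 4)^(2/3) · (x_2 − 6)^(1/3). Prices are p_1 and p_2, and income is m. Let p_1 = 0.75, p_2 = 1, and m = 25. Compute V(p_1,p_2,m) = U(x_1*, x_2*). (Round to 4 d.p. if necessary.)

Let x_1' = x_1−4, x_2' = x_2−6. MRS = 2·x_2'/x_1' = p_1/p_2.
Substituting into the budget: x_1* = 4 + 2/3·(m − 4·p_1 − 6·p_2)/p_1, and x_2* = 6 + 1/3·(…)/p_2.
Discretionary income = 25 − 4·0.75 − 6·1 = 16; x_1* = 4 + 2/3·16/0.75 = 18.2222; x_2* = 6 + 1/3·16/1 = 11.3333.
Utility at the optimum: U(18.2222, 11.3333) = 10.256.

V = 10.256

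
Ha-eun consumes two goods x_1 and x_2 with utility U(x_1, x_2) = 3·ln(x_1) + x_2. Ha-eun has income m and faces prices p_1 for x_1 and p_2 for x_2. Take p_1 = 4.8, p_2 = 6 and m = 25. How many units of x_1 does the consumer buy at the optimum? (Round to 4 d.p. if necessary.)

MU_x_1 = 3/x_1, MU_x_2 = 1. Tangency: 3/x_1 = p_1/p_2.
So x_1*(p_1,p_2) = 3·p_2/p_1, independent of income; and x_2* = (m − 3·p_2)/p_2.
At the given prices: x_1* = 3·6/4.8 = 3.75.

x_1* = 3.75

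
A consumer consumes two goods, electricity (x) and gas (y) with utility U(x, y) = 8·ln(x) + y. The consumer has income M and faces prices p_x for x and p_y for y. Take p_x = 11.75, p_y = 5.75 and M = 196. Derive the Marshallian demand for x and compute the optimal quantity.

So x*(p_x,p_y) = 8·p_y/p_x, independent of income; and y* = (M − 8·p_y)/p_y.
At the given prices: x* = 8·5.75/11.75 = 3.9149.

x* = 3.9149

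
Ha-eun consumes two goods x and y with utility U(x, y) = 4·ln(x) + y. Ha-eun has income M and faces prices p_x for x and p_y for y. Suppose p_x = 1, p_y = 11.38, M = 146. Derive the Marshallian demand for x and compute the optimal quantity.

x* = 45.52

MU_x = 4/x, MU_y = 1. Tangency: 4/x = p_x/p_y.
So x*(p_x,p_y) = 4·p_y/p_x, independent of income; and y* = (M − 4·p_y)/p_y.
At the given prices: x* = 4·11.38/1 = 45.52.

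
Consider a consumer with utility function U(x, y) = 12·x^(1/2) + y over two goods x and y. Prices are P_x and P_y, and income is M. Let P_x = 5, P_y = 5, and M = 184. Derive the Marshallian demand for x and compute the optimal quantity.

Set MRS = P_x/P_y: 6·x^(−1/2) = P_x/P_y.
Solve: √x = 6·P_y/P_x, so x*(P_x,P_y) = (6·P_y/P_x)², and y* = (M − P_x·x*)/P_y.
Plugging in: x* = (6·5/5)² = 36.

x* = 36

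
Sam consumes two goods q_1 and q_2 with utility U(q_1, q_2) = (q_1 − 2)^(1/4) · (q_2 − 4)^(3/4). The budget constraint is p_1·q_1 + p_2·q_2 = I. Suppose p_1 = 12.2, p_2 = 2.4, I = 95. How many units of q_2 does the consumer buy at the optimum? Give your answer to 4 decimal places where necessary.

MRS = (1/3)·(q_2−4)/(q_1−2). Tangency with p_1/p_2 gives q_2−4 = 3·(p_1/p_2)·(q_1−2).
After buying the subsistence bundle (2, 4), a share 0.25 of the remaining income goes to q_1: q_1* = 2 + 0.25·(I − 2p_1 − 4p_2)/p_1.
Discretionary income = 95 − 2·12.2 − 4·2.4 = 61; q_2* = 4 + 0.75·61/2.4 = 23.0625.

q_2* = 23.0625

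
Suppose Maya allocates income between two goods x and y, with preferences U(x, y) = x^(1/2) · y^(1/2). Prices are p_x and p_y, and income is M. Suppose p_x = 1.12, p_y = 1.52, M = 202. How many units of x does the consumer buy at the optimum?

The MRS is y/x. Set MRS = p_x/p_y.
Rearranging, p_y·y = p_x·x. Substituting into the budget gives p_x·x·(1 + 1) = M.
Demand: x*(p_x,p_y,M) = 0.5·M/p_x and y* = 0.5·M/p_y.
At p_x=1.12, p_y=1.52, M=202: x* = 0.5·202/1.12 = 90.1786.

x* = 90.1786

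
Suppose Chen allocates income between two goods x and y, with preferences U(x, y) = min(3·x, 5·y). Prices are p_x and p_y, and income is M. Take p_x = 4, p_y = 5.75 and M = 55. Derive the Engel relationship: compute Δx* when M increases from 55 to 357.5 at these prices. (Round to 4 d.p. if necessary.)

Leontief preferences: the optimum is at the kink where x/5 = y/3, i.e. y = (3/5)·x.
Budget: p_x·x + p_y·(3/5)·x = M, so (5·p_x + 3·p_y)·x = 5·M.
Demand: x*(p_x,p_y,M) = 5·M/(5·p_x + 3·p_y), y* = 3·M/(5·p_x + 3·p_y).
Here 5·4 + 3·5.75 = 37.25, giving x* = 7.3826.
At M' = 357.5: x* = 47.9866. Change: 47.9866 − 7.3826 = 40.604.

Δx* = 40.604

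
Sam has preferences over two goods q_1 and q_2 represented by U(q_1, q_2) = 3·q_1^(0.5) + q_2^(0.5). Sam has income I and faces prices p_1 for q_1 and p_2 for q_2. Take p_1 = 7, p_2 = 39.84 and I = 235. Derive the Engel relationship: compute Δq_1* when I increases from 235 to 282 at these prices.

Δq_1* = 6.5857

MU_q_1 ∝ 3·q_1^(-0.5), MU_q_2 ∝ q_2^(-0.5), so MRS = 3·(q_2/q_1)^(0.5) = p_1/p_2.
Hence q_2/q_1 = ((1/3)·p_1/p_2)^(1/(0.5)), i.e. raised to the 2 power.
Substitute q_2 = (q_2/q_1)·q_1 into the budget: q_1* = I/(p_1 + p_2·(q_2/q_1)).
Numerically q_2/q_1 = 0.00343, so q_1* = 235/(7 + 39.84·0.00343) = 32.9286.
At I' = 282: q_1* = 39.5143. Change: 39.5143 − 32.9286 = 6.5857.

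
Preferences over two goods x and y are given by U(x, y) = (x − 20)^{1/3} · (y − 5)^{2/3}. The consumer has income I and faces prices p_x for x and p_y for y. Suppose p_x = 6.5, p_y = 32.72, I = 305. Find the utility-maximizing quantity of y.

Let x' = x−20, y' = y−5. MRS = (1/2)·y'/x' = p_x/p_y.
After buying the subsistence bundle (20, 5), a share 1/3 of the remaining income goes to x: x* = 20 + 1/3·(I − 20p_x − 5p_y)/p_x.
Discretionary income = 305 − 20·6.5 − 5·32.72 = 11.4; y* = 5 + 2/3·11.4/32.72 = 5.2323.

y* = 5.2323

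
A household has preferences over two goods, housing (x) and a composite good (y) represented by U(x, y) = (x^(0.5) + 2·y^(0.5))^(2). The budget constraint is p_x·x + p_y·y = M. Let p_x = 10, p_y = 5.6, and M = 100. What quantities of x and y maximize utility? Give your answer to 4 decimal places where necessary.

x* = 1.2281, y* = 15.6642

MU_x ∝ x^(-0.5), MU_y ∝ 2·y^(-0.5), so MRS = (1/2)·(y/x)^(0.5) = p_x/p_y.
Solve for the ratio: y/x = [2·p_x/p_y]^(2).
Substitute y = (y/x)·x into the budget: x* = M/(p_x + p_y·(y/x)).
Numerically y/x = 12.755102, so x* = 100/(10 + 5.6·12.755102) = 1.2281 and y* = 12.755102·1.2281 = 15.6642.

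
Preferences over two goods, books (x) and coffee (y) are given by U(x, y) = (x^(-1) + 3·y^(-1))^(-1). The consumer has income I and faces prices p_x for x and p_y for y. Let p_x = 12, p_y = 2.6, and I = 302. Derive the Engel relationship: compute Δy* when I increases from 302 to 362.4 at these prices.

Δy* = 10.3693

Substitute y = (y/x)·x into the budget: x* = I/(p_x + p_y·(y/x)).
Numerically y/x = 3.721042, so x* = 302/(12 + 2.6·3.721042) = 13.9333 and y* = 3.721042·13.9333 = 51.8464.
At I' = 362.4: y* = 62.2156. Change: 62.2156 − 51.8464 = 10.3693.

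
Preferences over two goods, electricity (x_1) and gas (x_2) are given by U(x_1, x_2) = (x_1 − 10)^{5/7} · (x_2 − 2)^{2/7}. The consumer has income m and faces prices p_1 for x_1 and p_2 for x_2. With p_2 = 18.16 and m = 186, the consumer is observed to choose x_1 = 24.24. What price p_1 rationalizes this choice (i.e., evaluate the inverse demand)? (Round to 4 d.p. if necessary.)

p_1 = 5

This is Cobb-Douglas in (x_1−10, x_2−2): tangency gives 5/7·p_2·(x_2−2) = 2/7·p_1·(x_1−10).
After buying the subsistence bundle (10, 2), a share 5/7 of the remaining income goes to x_1: x_1* = 10 + 5/7·(m − 10p_1 − 2p_2)/p_1.
Set x_1* = 24.24 in the demand function and solve for p_1: p_1 = 5.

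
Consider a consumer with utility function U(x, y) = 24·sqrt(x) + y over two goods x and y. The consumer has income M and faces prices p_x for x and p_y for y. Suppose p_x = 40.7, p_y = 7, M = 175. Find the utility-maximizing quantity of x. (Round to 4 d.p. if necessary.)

MU_x = 12/√x, MU_y = 1. Tangency: 12/√x = p_x/p_y.
Thus x* = (12·p_y/p_x)² — independent of M — with the rest of income spent on y.
Plugging in: x* = (12·7/40.7)² = 4.2596.

x* = 4.2596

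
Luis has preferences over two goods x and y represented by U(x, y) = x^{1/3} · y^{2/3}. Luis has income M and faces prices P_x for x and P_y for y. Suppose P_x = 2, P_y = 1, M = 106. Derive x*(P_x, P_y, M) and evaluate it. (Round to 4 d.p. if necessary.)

x* = 17.6667

Tangency: MRS = (1/2)·y/x = P_x/P_y.
Rearranging, P_y·y = 2·P_x·x. Substituting into the budget gives P_x·x·(1 + 2) = M.
Demand: x*(P_x,P_y,M) = 1/3·M/P_x and y* = 2/3·M/P_y.
At P_x=2, P_y=1, M=106: x* = 1/3·106/2 = 17.6667.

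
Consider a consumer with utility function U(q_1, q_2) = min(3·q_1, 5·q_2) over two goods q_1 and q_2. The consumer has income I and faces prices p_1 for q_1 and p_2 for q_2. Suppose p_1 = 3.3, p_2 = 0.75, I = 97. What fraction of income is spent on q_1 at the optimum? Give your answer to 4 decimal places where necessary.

Demand: q_1*(p_1,p_2,I) = 5·I/(5·p_1 + 3·p_2), q_2* = 3·I/(5·p_1 + 3·p_2).
Here 5·3.3 + 3·0.75 = 18.75, giving q_1* = 25.8667 and q_2* = 15.52.
Expenditure on q_1: 3.3·25.8667 = 85.36; share = 0.88.

share on q_1 = 0.88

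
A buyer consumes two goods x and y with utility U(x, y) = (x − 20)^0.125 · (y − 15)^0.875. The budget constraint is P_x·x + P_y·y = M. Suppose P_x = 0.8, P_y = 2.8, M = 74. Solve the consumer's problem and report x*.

x* = 22.5

MRS = (1/7)·(y−15)/(x−20). Tangency with P_x/P_y gives y−15 = 7·(P_x/P_y)·(x−20).
Substituting into the budget: x* = 20 + 0.125·(M − 20·P_x − 15·P_y)/P_x, and y* = 15 + 0.875·(…)/P_y.
Discretionary income = 74 − 20·0.8 − 15·2.8 = 16; x* = 20 + 0.125·16/0.8 = 22.5.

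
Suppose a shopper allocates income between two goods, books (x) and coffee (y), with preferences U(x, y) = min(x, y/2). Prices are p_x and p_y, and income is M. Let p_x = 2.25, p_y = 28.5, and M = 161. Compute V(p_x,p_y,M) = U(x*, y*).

V = 2.7173

Leontief preferences: the optimum is at the kink where x/1 = y/2, i.e. y = 2·x.
Budget: p_x·x + p_y·2·x = M, so (p_x + 2·p_y)·x = M.
Demand: x*(p_x,p_y,M) = M/(p_x + 2·p_y), y* = 2·M/(p_x + 2·p_y).
Here 2.25 + 2·28.5 = 59.25, giving x* = 2.7173 and y* = 5.4346.
Utility at the optimum: U(2.7173, 5.4346) = 2.7173.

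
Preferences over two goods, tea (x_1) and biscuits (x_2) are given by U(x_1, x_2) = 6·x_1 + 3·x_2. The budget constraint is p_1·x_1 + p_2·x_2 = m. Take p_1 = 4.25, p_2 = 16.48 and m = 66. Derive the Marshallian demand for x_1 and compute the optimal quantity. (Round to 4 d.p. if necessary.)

x_1* = 15.5294

Perfect substitutes: compare marginal utility per dollar. 6/p_1 vs 3/p_2 → 1.4118 vs 0.182.
x_1 gives more utility per dollar, so spend all income on x_1: x_1* = m/p_1, x_2* = 0.
Numerically: x_1* = 15.5294, x_2* = 0.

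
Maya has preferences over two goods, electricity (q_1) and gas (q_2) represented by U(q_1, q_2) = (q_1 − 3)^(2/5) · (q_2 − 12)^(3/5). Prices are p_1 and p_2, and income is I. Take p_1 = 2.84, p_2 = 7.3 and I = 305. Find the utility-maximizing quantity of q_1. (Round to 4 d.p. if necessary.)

q_1* = 32.4197

This is Cobb-Douglas in (q_1−3, q_2−12): tangency gives 0.4·p_2·(q_2−12) = 0.6·p_1·(q_1−3).
Substituting into the budget: q_1* = 3 + 0.4·(I − 3·p_1 − 12·p_2)/p_1, and q_2* = 12 + 0.6·(…)/p_2.
Discretionary income = 305 − 3·2.84 − 12·7.3 = 208.88; q_1* = 3 + 0.4·208.88/2.84 = 32.4197.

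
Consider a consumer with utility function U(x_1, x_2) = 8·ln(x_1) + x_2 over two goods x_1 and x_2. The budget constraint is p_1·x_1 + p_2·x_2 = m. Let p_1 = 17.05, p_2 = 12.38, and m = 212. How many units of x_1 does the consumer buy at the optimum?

Set MRS = p_1/p_2: (8/x_1)/1 = p_1/p_2.
So x_1*(p_1,p_2) = 8·p_2/p_1, independent of income; and x_2* = (m − 8·p_2)/p_2.
At the given prices: x_1* = 8·12.38/17.05 = 5.8088.

x_1* = 5.8088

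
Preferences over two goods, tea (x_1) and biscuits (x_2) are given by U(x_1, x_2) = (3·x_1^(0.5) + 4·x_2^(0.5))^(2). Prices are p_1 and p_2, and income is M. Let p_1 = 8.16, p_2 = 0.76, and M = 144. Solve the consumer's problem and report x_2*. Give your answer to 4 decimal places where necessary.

x_2* = 180.0414

From the CES first-order condition, (3/4)·(x_2/x_1)^(0.5) = p_1/p_2.
Solve for the ratio: x_2/x_1 = [(4/3)·p_1/p_2]^(2).
Substitute x_2 = (x_2/x_1)·x_1 into the budget: x_1* = M/(p_1 + p_2·(x_2/x_1)).
Numerically x_2/x_1 = 204.941828, so x_1* = 144/(8.16 + 0.76·204.941828) = 0.8785 and x_2* = 204.941828·0.8785 = 180.0414.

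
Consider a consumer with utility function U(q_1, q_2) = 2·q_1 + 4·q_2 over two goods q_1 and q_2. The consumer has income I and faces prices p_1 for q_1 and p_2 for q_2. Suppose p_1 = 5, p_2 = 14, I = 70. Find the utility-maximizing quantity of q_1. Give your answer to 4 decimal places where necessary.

q_1* = 14

Linear utility — the consumer picks whichever good has higher MU/price: 2/5 = 0.4 vs 4/14 = 0.2857.
q_1 gives more utility per dollar, so spend all income on q_1: q_1* = I/p_1, q_2* = 0.
Numerically: q_1* = 14, q_2* = 0.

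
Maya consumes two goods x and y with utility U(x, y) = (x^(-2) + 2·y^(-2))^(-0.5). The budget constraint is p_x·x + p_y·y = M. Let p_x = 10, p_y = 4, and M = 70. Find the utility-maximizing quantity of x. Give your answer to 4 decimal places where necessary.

x* = 4.1568

With the ratio pinned down, the budget gives x* = M/(p_x + p_y·(y/x)) and y* = (y/x)·x*.
Numerically y/x = 1.709976, so x* = 70/(10 + 4·1.709976) = 4.1568.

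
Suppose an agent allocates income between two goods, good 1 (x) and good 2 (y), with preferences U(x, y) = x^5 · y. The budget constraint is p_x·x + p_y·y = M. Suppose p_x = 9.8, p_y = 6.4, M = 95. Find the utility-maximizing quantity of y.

y* = 2.474

Tangency: MRS = 5·y/x = p_x/p_y.
So 5·p_y·y = p_x·x; combined with the budget, a share 5/6 of income goes to x.
Demand: x*(p_x,p_y,M) = 5/6·M/p_x and y* = 1/6·M/p_y.
At p_x=9.8, p_y=6.4, M=95: y* = 1/6·95/6.4 = 2.474.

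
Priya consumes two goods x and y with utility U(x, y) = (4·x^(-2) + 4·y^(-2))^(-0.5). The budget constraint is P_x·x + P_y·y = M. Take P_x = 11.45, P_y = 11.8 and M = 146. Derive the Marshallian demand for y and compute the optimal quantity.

MU_x ∝ 4·x^(-3), MU_y ∝ 4·y^(-3), so MRS = (y/x)^(3) = P_x/P_y.
Solve for the ratio: y/x = [P_x/P_y]^(1/3).
Substitute y = (y/x)·x into the budget: x* = M/(P_x + P_y·(y/x)).
Numerically y/x = 0.990014, so x* = 146/(11.45 + 11.8·0.990014) = 6.3116 and y* = 0.990014·6.3116 = 6.2485.

y* = 6.2485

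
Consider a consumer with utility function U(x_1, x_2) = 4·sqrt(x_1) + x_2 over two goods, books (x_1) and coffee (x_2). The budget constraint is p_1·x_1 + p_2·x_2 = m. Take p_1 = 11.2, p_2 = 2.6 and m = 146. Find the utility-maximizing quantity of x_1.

Utility is quasi-linear in x_2; the FOC for x_1 is 2/√x_1 = p_1/p_2.
Thus x_1* = (2·p_2/p_1)² — independent of m — with the rest of income spent on x_2.
Plugging in: x_1* = (2·2.6/11.2)² = 0.2156.

x_1* = 0.2156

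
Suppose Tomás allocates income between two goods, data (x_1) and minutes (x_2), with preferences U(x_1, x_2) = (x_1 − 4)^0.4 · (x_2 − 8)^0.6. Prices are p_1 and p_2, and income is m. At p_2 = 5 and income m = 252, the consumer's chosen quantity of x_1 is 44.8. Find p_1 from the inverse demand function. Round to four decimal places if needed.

p_1 = 2

Let x_1' = x_1−4, x_2' = x_2−8. MRS = (2/3)·x_2'/x_1' = p_1/p_2.
After buying the subsistence bundle (4, 8), a share 0.4 of the remaining income goes to x_1: x_1* = 4 + 0.4·(m − 4p_1 − 8p_2)/p_1.
Set x_1* = 44.8 in the demand function and solve for p_1: p_1 = 2.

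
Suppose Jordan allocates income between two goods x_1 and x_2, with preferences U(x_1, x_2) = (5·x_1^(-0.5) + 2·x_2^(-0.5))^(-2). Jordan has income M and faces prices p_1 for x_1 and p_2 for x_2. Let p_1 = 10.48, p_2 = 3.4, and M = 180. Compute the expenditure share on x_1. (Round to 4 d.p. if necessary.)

share on x_1 = 0.7283

With the ratio pinned down, the budget gives x_1* = M/(p_1 + p_2·(x_2/x_1)) and x_2* = (x_2/x_1)·x_1*.
Numerically x_2/x_1 = 1.149816, so x_1* = 180/(10.48 + 3.4·1.149816) = 12.5092 and x_2* = 1.149816·12.5092 = 14.3833.
Expenditure on x_1: 10.48·12.5092 = 131.0967; share = 0.7283.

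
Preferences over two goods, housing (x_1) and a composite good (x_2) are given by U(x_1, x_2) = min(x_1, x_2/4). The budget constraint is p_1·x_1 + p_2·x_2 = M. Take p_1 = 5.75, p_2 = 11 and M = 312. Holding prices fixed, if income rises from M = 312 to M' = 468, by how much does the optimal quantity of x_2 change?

Leontief preferences: the optimum is at the kink where x_1/1 = x_2/4, i.e. x_2 = 4·x_1.
Budget: p_1·x_1 + p_2·4·x_1 = M, so (p_1 + 4·p_2)·x_1 = M.
Demand: x_1*(p_1,p_2,M) = M/(p_1 + 4·p_2), x_2* = 4·M/(p_1 + 4·p_2).
Here 5.75 + 4·11 = 49.75, giving x_2* = 25.0854.
At M' = 468: x_2* = 37.6281. Change: 37.6281 − 25.0854 = 12.5427.

Δx_2* = 12.5427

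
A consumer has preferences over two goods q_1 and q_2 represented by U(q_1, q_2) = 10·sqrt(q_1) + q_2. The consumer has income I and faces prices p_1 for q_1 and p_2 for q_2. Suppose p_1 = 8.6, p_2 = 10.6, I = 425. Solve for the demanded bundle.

q_1* = 37.98, q_2* = 9.2804

Utility is quasi-linear in q_2; the FOC for q_1 is 5/√q_1 = p_1/p_2.
Thus q_1* = (5·p_2/p_1)² — independent of I — with the rest of income spent on q_2.
Plugging in: q_1* = (5·10.6/8.6)² = 37.98, q_2* = 9.2804.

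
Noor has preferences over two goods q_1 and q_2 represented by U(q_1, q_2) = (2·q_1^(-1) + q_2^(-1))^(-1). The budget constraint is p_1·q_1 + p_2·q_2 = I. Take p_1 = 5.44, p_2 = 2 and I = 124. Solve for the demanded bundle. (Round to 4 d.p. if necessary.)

MRS = MU_q_1/MU_q_2 = 2·(q_2/q_1)^(2). Set equal to p_1/p_2.
Solve for the ratio: q_2/q_1 = [(1/2)·p_1/p_2]^(0.5).
Substitute q_2 = (q_2/q_1)·q_1 into the budget: q_1* = I/(p_1 + p_2·(q_2/q_1)).
Numerically q_2/q_1 = 1.16619, so q_1* = 124/(5.44 + 2·1.16619) = 15.9539 and q_2* = 1.16619·15.9539 = 18.6053.

q_1* = 15.9539, q_2* = 18.6053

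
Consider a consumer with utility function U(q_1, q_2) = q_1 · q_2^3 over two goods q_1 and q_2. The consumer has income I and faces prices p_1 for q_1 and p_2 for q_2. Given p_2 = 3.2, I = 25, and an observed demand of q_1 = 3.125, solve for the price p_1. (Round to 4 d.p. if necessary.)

The MRS is (1/3)·q_2/q_1. Set MRS = p_1/p_2.
So p_2·q_2 = 3·p_1·q_1; combined with the budget, a share 0.25 of income goes to q_1.
Demand: q_1*(p_1,p_2,I) = 0.25·I/p_1 and q_2* = 0.75·I/p_2.
Set q_1* = 3.125 in the demand function and solve for p_1: p_1 = 2.

p_1 = 2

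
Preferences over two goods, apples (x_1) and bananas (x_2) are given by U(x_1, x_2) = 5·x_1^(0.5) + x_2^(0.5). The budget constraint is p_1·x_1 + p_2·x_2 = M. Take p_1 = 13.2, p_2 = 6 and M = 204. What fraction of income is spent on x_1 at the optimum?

share on x_1 = 0.9191

MU_x_1 ∝ 5·x_1^(-0.5), MU_x_2 ∝ x_2^(-0.5), so MRS = 5·(x_2/x_1)^(0.5) = p_1/p_2.
Solve for the ratio: x_2/x_1 = [(1/5)·p_1/p_2]^(2).
Substitute x_2 = (x_2/x_1)·x_1 into the budget: x_1* = M/(p_1 + p_2·(x_2/x_1)).
Numerically x_2/x_1 = 0.1936, so x_1* = 204/(13.2 + 6·0.1936) = 14.2045 and x_2* = 0.1936·14.2045 = 2.75.
Expenditure on x_1: 13.2·14.2045 = 187.5; share = 0.9191.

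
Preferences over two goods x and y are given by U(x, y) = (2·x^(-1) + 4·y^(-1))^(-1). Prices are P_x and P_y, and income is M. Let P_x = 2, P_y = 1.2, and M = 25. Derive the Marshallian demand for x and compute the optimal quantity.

Substitute y = (y/x)·x into the budget: x* = M/(P_x + P_y·(y/x)).
Numerically y/x = 1.825742, so x* = 25/(2 + 1.2·1.825742) = 5.9653.

x* = 5.9653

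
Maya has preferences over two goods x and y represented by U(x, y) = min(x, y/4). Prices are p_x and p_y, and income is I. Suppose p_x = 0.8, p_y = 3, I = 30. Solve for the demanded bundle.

With perfect complements, no substitution: consume in ratio x:y = 1:4.
Budget: p_x·x + p_y·4·x = I, so (p_x + 4·p_y)·x = I.
Demand: x*(p_x,p_y,I) = I/(p_x + 4·p_y), y* = 4·I/(p_x + 4·p_y).
Here 0.8 + 4·3 = 12.8, giving x* = 2.3438 and y* = 9.375.

x* = 2.3438, y* = 9.375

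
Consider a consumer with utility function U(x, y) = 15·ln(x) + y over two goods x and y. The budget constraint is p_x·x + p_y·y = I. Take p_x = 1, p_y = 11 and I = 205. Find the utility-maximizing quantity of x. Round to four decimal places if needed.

x* = 165

Set MRS = p_x/p_y: (15/x)/1 = p_x/p_y.
So x*(p_x,p_y) = 15·p_y/p_x, independent of income; and y* = (I − 15·p_y)/p_y.
At the given prices: x* = 15·11/1 = 165.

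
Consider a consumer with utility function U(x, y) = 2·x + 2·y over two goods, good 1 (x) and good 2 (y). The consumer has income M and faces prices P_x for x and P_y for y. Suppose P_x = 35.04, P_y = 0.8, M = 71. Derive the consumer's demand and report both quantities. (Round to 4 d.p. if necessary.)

x* = 0, y* = 88.75

Linear utility — the consumer picks whichever good has higher MU/price: 2/35.04 = 0.0571 vs 2/0.8 = 2.5.
y gives more utility per dollar, so spend all income on y: y* = M/P_y, x* = 0.
Numerically: x* = 0, y* = 88.75.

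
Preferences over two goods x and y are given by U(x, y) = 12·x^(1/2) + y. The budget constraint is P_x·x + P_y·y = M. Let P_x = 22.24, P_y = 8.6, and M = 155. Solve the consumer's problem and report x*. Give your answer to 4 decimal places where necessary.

Solve: √x = 6·P_y/P_x, so x*(P_x,P_y) = (6·P_y/P_x)², and y* = (M − P_x·x*)/P_y.
Plugging in: x* = (6·8.6/22.24)² = 5.3831.

x* = 5.3831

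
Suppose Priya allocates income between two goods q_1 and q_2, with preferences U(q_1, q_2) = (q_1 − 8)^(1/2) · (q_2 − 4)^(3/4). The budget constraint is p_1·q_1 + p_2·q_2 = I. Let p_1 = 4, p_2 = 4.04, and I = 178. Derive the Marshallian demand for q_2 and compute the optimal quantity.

q_2* = 23.2832

Substituting into the budget: q_1* = 8 + 0.4·(I − 8·p_1 − 4·p_2)/p_1, and q_2* = 4 + 0.6·(…)/p_2.
Discretionary income = 178 − 8·4 − 4·4.04 = 129.84; q_2* = 4 + 0.6·129.84/4.04 = 23.2832.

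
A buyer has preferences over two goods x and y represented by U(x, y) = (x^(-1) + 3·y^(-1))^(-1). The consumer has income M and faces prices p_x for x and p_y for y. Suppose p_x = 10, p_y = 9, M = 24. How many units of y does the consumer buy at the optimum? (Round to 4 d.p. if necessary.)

y* = 1.6578

MU_x ∝ x^(-2), MU_y ∝ 3·y^(-2), so MRS = (1/3)·(y/x)^(2) = p_x/p_y.
Hence y/x = (3·p_x/p_y)^(1/(2)), i.e. raised to the 0.5 power.
With the ratio pinned down, the budget gives x* = M/(p_x + p_y·(y/x)) and y* = (y/x)·x*.
Numerically y/x = 1.825742, so x* = 24/(10 + 9·1.825742) = 0.908 and y* = 1.825742·0.908 = 1.6578.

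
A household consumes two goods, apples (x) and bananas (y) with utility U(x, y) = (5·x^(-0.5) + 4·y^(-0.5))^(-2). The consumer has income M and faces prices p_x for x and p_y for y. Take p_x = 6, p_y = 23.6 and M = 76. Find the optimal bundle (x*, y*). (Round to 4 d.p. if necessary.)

x* = 5.3665, y* = 1.856

MU_x ∝ 5·x^(-1.5), MU_y ∝ 4·y^(-1.5), so MRS = (5/4)·(y/x)^(1.5) = p_x/p_y.
Solve for the ratio: y/x = [(4/5)·p_x/p_y]^(2/3).
With the ratio pinned down, the budget gives x* = M/(p_x + p_y·(y/x)) and y* = (y/x)·x*.
Numerically y/x = 0.345849, so x* = 76/(6 + 23.6·0.345849) = 5.3665 and y* = 0.345849·5.3665 = 1.856.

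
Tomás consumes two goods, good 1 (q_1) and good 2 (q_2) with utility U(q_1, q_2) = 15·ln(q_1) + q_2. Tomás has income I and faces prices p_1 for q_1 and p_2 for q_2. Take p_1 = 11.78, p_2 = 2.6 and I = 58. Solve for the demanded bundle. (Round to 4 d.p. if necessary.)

MU_q_1 = 15/q_1, MU_q_2 = 1. Tangency: 15/q_1 = p_1/p_2.
So q_1*(p_1,p_2) = 15·p_2/p_1, independent of income; and q_2* = (I − 15·p_2)/p_2.
At the given prices: q_1* = 15·2.6/11.78 = 3.3107, and q_2* = 7.3077.

q_1* = 3.3107, q_2* = 7.3077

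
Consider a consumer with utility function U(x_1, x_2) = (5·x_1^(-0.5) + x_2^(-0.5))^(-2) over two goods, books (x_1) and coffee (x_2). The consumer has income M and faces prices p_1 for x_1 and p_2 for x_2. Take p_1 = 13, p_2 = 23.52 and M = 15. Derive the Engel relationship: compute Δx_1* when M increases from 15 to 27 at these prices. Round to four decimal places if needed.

With the ratio pinned down, the budget gives x_1* = M/(p_1 + p_2·(x_2/x_1)) and x_2* = (x_2/x_1)·x_1*.
Numerically x_2/x_1 = 0.230334, so x_1* = 15/(13 + 23.52·0.230334) = 0.8144.
At M' = 27: x_1* = 1.466. Change: 1.466 − 0.8144 = 0.6516.

Δx_1* = 0.6516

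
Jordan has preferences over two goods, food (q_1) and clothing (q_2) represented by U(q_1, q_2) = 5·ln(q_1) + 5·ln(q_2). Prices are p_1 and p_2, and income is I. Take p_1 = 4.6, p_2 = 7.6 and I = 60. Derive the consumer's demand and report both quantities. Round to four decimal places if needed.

The MRS is q_2/q_1. Set MRS = p_1/p_2.
Rearranging, p_2·q_2 = p_1·q_1. Substituting into the budget gives p_1·q_1·(1 + 1) = I.
Demand: q_1*(p_1,p_2,I) = 0.5·I/p_1 and q_2* = 0.5·I/p_2.
At p_1=4.6, p_2=7.6, I=60: q_1* = 0.5·60/4.6 = 6.5217, q_2* = 3.9474.

q_1* = 6.5217, q_2* = 3.9474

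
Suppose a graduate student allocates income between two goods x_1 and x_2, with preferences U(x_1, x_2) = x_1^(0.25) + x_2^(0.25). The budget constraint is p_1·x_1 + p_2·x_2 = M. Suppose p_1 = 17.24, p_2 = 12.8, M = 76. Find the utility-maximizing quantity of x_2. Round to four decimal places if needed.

MRS = MU_x_1/MU_x_2 = (x_2/x_1)^(0.75). Set equal to p_1/p_2.
Hence x_2/x_1 = (p_1/p_2)^(1/(0.75)), i.e. raised to the 4/3 power.
With the ratio pinned down, the budget gives x_1* = M/(p_1 + p_2·(x_2/x_1)) and x_2* = (x_2/x_1)·x_1*.
Numerically x_2/x_1 = 1.487429, so x_1* = 76/(17.24 + 12.8·1.487429) = 2.0949 and x_2* = 1.487429·2.0949 = 3.116.

x_2* = 3.116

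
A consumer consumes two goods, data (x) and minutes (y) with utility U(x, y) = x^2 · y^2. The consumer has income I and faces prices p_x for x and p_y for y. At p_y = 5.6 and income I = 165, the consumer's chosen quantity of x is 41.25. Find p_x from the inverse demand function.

Tangency: MRS = y/x = p_x/p_y.
So 2·p_y·y = 2·p_x·x; combined with the budget, a share 0.5 of income goes to x.
Demand: x*(p_x,p_y,I) = 0.5·I/p_x and y* = 0.5·I/p_y.
Set x* = 41.25 in the demand function and solve for p_x: p_x = 2.

p_x = 2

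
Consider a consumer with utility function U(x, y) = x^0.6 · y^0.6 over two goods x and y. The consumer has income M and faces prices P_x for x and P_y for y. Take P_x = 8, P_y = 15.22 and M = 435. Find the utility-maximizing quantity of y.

y* = 14.2904

MU_x/MU_y = (0.6·y)/(0.6·x); tangency sets this equal to P_x/P_y.
Rearranging, P_y·y = P_x·x. Substituting into the budget gives P_x·x·(1 + 1) = M.
Demand: x*(P_x,P_y,M) = 0.5·M/P_x and y* = 0.5·M/P_y.
At P_x=8, P_y=15.22, M=435: y* = 0.5·435/15.22 = 14.2904.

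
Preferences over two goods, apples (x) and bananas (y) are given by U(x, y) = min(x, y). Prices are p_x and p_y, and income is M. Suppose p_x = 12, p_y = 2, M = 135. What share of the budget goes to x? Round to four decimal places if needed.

share on x = 0.8571

Demand: x*(p_x,p_y,M) = M/(p_x + p_y), y* = M/(p_x + p_y).
Here 12 + 2 = 14, giving x* = 9.6429 and y* = 9.6429.
Expenditure on x: 12·9.6429 = 115.7143; share = 0.8571.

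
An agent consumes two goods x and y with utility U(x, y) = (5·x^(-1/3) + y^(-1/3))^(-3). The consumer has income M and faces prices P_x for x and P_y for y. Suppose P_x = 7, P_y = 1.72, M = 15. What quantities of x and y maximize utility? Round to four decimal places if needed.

x* = 1.7701, y* = 1.5169

Numerically y/x = 0.856939, so x* = 15/(7 + 1.72·0.856939) = 1.7701 and y* = 0.856939·1.7701 = 1.5169.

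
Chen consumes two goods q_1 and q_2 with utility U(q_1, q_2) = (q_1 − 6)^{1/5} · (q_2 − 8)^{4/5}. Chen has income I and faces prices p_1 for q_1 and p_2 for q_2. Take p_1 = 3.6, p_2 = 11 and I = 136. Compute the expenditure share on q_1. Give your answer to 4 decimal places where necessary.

MRS = (1/4)·(q_2−8)/(q_1−6). Tangency with p_1/p_2 gives q_2−8 = 4·(p_1/p_2)·(q_1−6).
After buying the subsistence bundle (6, 8), a share 0.2 of the remaining income goes to q_1: q_1* = 6 + 0.2·(I − 6p_1 − 8p_2)/p_1.
Discretionary income = 136 − 6·3.6 − 8·11 = 26.4; q_1* = 6 + 0.2·26.4/3.6 = 7.4667; q_2* = 8 + 0.8·26.4/11 = 9.92.
Expenditure on q_1: 3.6·7.4667 = 26.88; share = 0.1976.

share on q_1 = 0.1976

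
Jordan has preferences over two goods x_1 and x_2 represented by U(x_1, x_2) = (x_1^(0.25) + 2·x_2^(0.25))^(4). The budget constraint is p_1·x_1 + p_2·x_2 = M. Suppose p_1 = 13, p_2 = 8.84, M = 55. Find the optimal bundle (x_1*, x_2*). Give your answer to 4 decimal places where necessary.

MRS = MU_x_1/MU_x_2 = (1/2)·(x_2/x_1)^(0.75). Set equal to p_1/p_2.
Hence x_2/x_1 = (2·p_1/p_2)^(1/(0.75)), i.e. raised to the 4/3 power.
With the ratio pinned down, the budget gives x_1* = M/(p_1 + p_2·(x_2/x_1)) and x_2* = (x_2/x_1)·x_1*.
Numerically x_2/x_1 = 4.214002, so x_1* = 55/(13 + 8.84·4.214002) = 1.0945 and x_2* = 4.214002·1.0945 = 4.6122.

x_1* = 1.0945, x_2* = 4.6122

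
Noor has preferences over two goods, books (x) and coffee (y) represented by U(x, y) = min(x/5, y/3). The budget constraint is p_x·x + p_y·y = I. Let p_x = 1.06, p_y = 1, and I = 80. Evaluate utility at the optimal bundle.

Demand: x*(p_x,p_y,I) = 5·I/(5·p_x + 3·p_y), y* = 3·I/(5·p_x + 3·p_y).
Here 5·1.06 + 3·1 = 8.3, giving x* = 48.1928 and y* = 28.9157.
Utility at the optimum: U(48.1928, 28.9157) = 9.6386.

V = 9.6386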